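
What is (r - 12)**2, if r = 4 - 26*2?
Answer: 3600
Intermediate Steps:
r = -48 (r = 4 - 1*52 = 4 - 52 = -48)
(r - 12)**2 = (-48 - 12)**2 = (-60)**2 = 3600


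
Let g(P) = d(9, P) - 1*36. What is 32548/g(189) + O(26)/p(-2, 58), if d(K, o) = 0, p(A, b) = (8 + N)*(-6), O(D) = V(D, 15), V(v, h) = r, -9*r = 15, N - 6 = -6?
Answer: -130187/144 ≈ -904.08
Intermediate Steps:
N = 0 (N = 6 - 6 = 0)
r = -5/3 (r = -1/9*15 = -5/3 ≈ -1.6667)
V(v, h) = -5/3
O(D) = -5/3
p(A, b) = -48 (p(A, b) = (8 + 0)*(-6) = 8*(-6) = -48)
g(P) = -36 (g(P) = 0 - 1*36 = 0 - 36 = -36)
32548/g(189) + O(26)/p(-2, 58) = 32548/(-36) - 5/3/(-48) = 32548*(-1/36) - 5/3*(-1/48) = -8137/9 + 5/144 = -130187/144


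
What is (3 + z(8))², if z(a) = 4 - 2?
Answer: 25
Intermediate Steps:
z(a) = 2
(3 + z(8))² = (3 + 2)² = 5² = 25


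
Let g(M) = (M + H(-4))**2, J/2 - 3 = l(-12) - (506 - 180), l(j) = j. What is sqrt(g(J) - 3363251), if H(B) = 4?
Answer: I*sqrt(2919695) ≈ 1708.7*I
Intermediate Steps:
J = -670 (J = 6 + 2*(-12 - (506 - 180)) = 6 + 2*(-12 - 1*326) = 6 + 2*(-12 - 326) = 6 + 2*(-338) = 6 - 676 = -670)
g(M) = (4 + M)**2 (g(M) = (M + 4)**2 = (4 + M)**2)
sqrt(g(J) - 3363251) = sqrt((4 - 670)**2 - 3363251) = sqrt((-666)**2 - 3363251) = sqrt(443556 - 3363251) = sqrt(-2919695) = I*sqrt(2919695)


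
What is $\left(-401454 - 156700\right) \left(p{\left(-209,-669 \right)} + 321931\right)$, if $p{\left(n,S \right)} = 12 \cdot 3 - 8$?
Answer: $-179702703686$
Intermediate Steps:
$p{\left(n,S \right)} = 28$ ($p{\left(n,S \right)} = 36 - 8 = 28$)
$\left(-401454 - 156700\right) \left(p{\left(-209,-669 \right)} + 321931\right) = \left(-401454 - 156700\right) \left(28 + 321931\right) = \left(-558154\right) 321959 = -179702703686$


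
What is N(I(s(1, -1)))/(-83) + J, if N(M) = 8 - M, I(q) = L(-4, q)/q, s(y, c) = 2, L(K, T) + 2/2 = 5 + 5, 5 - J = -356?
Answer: 59919/166 ≈ 360.96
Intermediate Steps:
J = 361 (J = 5 - 1*(-356) = 5 + 356 = 361)
L(K, T) = 9 (L(K, T) = -1 + (5 + 5) = -1 + 10 = 9)
I(q) = 9/q
N(I(s(1, -1)))/(-83) + J = (8 - 9/2)/(-83) + 361 = (8 - 9/2)*(-1/83) + 361 = (7/2)*(-1/83) + 361 = -7/166 + 361 = 59919/166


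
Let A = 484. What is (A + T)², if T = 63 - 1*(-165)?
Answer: 506944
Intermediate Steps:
T = 228 (T = 63 + 165 = 228)
(A + T)² = (484 + 228)² = 712² = 506944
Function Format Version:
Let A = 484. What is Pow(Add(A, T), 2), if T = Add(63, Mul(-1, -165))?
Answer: 506944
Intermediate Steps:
T = 228 (T = Add(63, 165) = 228)
Pow(Add(A, T), 2) = Pow(Add(484, 228), 2) = Pow(712, 2) = 506944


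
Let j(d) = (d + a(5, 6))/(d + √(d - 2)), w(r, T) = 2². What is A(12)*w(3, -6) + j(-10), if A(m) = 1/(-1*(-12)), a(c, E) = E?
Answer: 29/42 + I*√3/14 ≈ 0.69048 + 0.12372*I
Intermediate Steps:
w(r, T) = 4
j(d) = (6 + d)/(d + √(-2 + d)) (j(d) = (d + 6)/(d + √(d - 2)) = (6 + d)/(d + √(-2 + d)))
A(m) = 1/12
A(12)*w(3, -6) + j(-10) = (1/12)*4 + (6 - 10)/(-10 + √(-2 - 10)) = ⅓ - 4/(-10 + √(-12)) = ⅓ - 4/(-10 + 2*I*√3)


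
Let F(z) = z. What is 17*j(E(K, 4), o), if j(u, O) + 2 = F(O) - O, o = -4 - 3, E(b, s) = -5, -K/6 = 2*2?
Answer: -34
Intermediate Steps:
K = -24 (K = -12*2 = -6*4 = -24)
o = -7
j(u, O) = -2 (j(u, O) = -2 + (O - O) = -2 + 0 = -2)
17*j(E(K, 4), o) = 17*(-2) = -34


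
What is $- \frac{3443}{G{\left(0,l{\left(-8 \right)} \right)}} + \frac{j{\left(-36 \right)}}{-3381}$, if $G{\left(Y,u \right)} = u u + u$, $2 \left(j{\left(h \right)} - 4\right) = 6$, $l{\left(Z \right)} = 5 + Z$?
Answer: $- \frac{184775}{322} \approx -573.83$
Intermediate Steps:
$j{\left(h \right)} = 7$ ($j{\left(h \right)} = 4 + \frac{1}{2} \cdot 6 = 4 + 3 = 7$)
$G{\left(Y,u \right)} = u + u^{2}$ ($G{\left(Y,u \right)} = u^{2} + u = u + u^{2}$)
$- \frac{3443}{G{\left(0,l{\left(-8 \right)} \right)}} + \frac{j{\left(-36 \right)}}{-3381} = - \frac{3443}{\left(5 - 8\right) \left(1 + \left(5 - 8\right)\right)} + \frac{7}{-3381} = - \frac{3443}{\left(-3\right) \left(1 - 3\right)} + 7 \left(- \frac{1}{3381}\right) = - \frac{3443}{\left(-3\right) \left(-2\right)} - \frac{1}{483} = - \frac{3443}{6} - \frac{1}{483} = - \frac{184775}{322}$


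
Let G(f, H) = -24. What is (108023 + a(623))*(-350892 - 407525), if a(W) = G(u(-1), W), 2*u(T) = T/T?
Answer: -81908277583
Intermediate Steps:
u(T) = ½ (u(T) = (T/T)/2 = (½)*1 = ½)
a(W) = -24
(108023 + a(623))*(-350892 - 407525) = (108023 - 24)*(-350892 - 407525) = 107999*(-758417) = -81908277583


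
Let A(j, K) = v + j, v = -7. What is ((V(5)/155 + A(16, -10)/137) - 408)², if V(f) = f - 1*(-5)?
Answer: 3000596521729/18037009 ≈ 1.6636e+5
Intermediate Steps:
V(f) = 5 + f (V(f) = f + 5 = 5 + f)
A(j, K) = -7 + j
((V(5)/155 + A(16, -10)/137) - 408)² = (((5 + 5)/155 + (-7 + 16)/137) - 408)² = ((10*(1/155) + 9*(1/137)) - 408)² = ((2/31 + 9/137) - 408)² = (553/4247 - 408)² = (-1732223/4247)² = 3000596521729/18037009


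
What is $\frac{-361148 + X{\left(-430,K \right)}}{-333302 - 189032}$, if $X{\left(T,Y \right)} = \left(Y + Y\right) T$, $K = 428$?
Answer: $\frac{364614}{261167} \approx 1.3961$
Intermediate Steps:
$X{\left(T,Y \right)} = 2 T Y$ ($X{\left(T,Y \right)} = 2 Y T = 2 T Y$)
$\frac{-361148 + X{\left(-430,K \right)}}{-333302 - 189032} = \frac{-361148 + 2 \left(-430\right) 428}{-333302 - 189032} = \frac{-361148 - 368080}{-522334} = \left(-729228\right) \left(- \frac{1}{522334}\right) = \frac{364614}{261167}$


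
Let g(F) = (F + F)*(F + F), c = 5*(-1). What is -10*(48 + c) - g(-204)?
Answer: -166894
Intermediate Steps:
c = -5
g(F) = 4*F² (g(F) = (2*F)*(2*F) = 4*F²)
-10*(48 + c) - g(-204) = -10*(48 - 5) - 4*(-204)² = -10*43 - 4*41616 = -430 - 1*166464 = -430 - 166464 = -166894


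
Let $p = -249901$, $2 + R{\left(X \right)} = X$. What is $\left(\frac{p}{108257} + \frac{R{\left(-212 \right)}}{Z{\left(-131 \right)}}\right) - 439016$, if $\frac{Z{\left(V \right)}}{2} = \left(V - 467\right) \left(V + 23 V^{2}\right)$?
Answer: $- \frac{11214142411526899229}{25543678240392} \approx -4.3902 \cdot 10^{5}$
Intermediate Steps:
$R{\left(X \right)} = -2 + X$
$Z{\left(V \right)} = 2 \left(-467 + V\right) \left(V + 23 V^{2}\right)$ ($Z{\left(V \right)} = 2 \left(V - 467\right) \left(V + 23 V^{2}\right) = 2 \left(-467 + V\right) \left(V + 23 V^{2}\right)$)
$\left(\frac{p}{108257} + \frac{R{\left(-212 \right)}}{Z{\left(-131 \right)}}\right) - 439016 = \left(- \frac{249901}{108257} + \frac{-2 - 212}{2 \left(-131\right) \left(-467 - -1406940 + 23 \left(-131\right)^{2}\right)}\right) - 439016 = \left(\left(-249901\right) \frac{1}{108257} - \frac{214}{2 \left(-131\right) \left(-467 + 1406940 + 23 \cdot 17161\right)}\right) - 439016 = \left(- \frac{249901}{108257} - \frac{214}{2 \left(-131\right) \left(-467 + 1406940 + 394703\right)}\right) - 439016 = \left(- \frac{249901}{108257} - \frac{214}{2 \left(-131\right) 1801176}\right) - 439016 = \left(- \frac{249901}{108257} - \frac{214}{-471908112}\right) - 439016 = \left(- \frac{249901}{108257} - - \frac{107}{235954056}\right) - 439016 = \left(- \frac{249901}{108257} + \frac{107}{235954056}\right) - 439016 = - \frac{58965142964957}{25543678240392} - 439016 = - \frac{11214142411526899229}{25543678240392}$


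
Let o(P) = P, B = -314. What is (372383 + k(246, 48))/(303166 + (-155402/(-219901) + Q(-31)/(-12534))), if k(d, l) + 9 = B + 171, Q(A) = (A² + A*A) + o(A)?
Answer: 1025957649087954/835599525274121 ≈ 1.2278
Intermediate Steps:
Q(A) = A + 2*A² (Q(A) = (A² + A*A) + A = (A² + A²) + A = 2*A² + A = A + 2*A²)
k(d, l) = -152 (k(d, l) = -9 + (-314 + 171) = -9 - 143 = -152)
(372383 + k(246, 48))/(303166 + (-155402/(-219901) + Q(-31)/(-12534))) = (372383 - 152)/(303166 + (-155402/(-219901) - 31*(1 + 2*(-31))/(-12534))) = 372231/(303166 + (-155402*(-1/219901) - 31*(1 - 62)*(-1/12534))) = 372231/(303166 + (155402/219901 - 31*(-61)*(-1/12534))) = 372231/(303166 + (155402/219901 + 1891*(-1/12534))) = 372231/(303166 + (155402/219901 - 1891/12534)) = 372231/(303166 + 1531975877/2756239134) = 372231/(835599525274121/2756239134) = 372231*(2756239134/835599525274121) = 1025957649087954/835599525274121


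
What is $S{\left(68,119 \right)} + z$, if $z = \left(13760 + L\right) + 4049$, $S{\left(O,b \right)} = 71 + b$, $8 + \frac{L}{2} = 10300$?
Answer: $38583$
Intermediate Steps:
$L = 20584$ ($L = -16 + 2 \cdot 10300 = -16 + 20600 = 20584$)
$z = 38393$ ($z = \left(13760 + 20584\right) + 4049 = 34344 + 4049 = 38393$)
$S{\left(68,119 \right)} + z = \left(71 + 119\right) + 38393 = 190 + 38393 = 38583$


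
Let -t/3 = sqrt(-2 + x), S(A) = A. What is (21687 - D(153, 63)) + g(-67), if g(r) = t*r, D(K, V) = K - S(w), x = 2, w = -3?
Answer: 21531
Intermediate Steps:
t = 0 (t = -3*sqrt(-2 + 2) = -3*sqrt(0) = -3*0 = 0)
D(K, V) = 3 + K (D(K, V) = K - 1*(-3) = K + 3 = 3 + K)
g(r) = 0 (g(r) = 0*r = 0)
(21687 - D(153, 63)) + g(-67) = (21687 - (3 + 153)) + 0 = (21687 - 1*156) + 0 = (21687 - 156) + 0 = 21531 + 0 = 21531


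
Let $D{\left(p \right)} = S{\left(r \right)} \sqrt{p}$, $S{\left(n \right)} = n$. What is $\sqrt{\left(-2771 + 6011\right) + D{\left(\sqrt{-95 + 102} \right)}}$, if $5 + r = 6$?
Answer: $\sqrt{3240 + \sqrt[4]{7}} \approx 56.935$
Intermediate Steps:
$r = 1$ ($r = -5 + 6 = 1$)
$D{\left(p \right)} = \sqrt{p}$ ($D{\left(p \right)} = 1 \sqrt{p} = \sqrt{p}$)
$\sqrt{\left(-2771 + 6011\right) + D{\left(\sqrt{-95 + 102} \right)}} = \sqrt{\left(-2771 + 6011\right) + \sqrt{\sqrt{-95 + 102}}} = \sqrt{3240 + \sqrt{\sqrt{7}}} = \sqrt{3240 + \sqrt[4]{7}}$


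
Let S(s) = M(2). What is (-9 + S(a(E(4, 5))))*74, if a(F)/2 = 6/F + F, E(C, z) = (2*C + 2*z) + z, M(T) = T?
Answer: -518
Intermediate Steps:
E(C, z) = 2*C + 3*z
a(F) = 2*F + 12/F (a(F) = 2*(6/F + F) = 2*(F + 6/F) = 2*F + 12/F)
S(s) = 2
(-9 + S(a(E(4, 5))))*74 = (-9 + 2)*74 = -7*74 = -518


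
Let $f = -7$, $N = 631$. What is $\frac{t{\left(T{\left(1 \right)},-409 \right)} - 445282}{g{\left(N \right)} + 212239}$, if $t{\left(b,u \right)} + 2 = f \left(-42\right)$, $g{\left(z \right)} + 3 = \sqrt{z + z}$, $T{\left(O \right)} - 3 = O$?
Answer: $- \frac{6745921260}{3217437031} + \frac{31785 \sqrt{1262}}{3217437031} \approx -2.0963$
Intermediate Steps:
$T{\left(O \right)} = 3 + O$
$g{\left(z \right)} = -3 + \sqrt{2} \sqrt{z}$ ($g{\left(z \right)} = -3 + \sqrt{z + z} = -3 + \sqrt{2 z} = -3 + \sqrt{2} \sqrt{z}$)
$t{\left(b,u \right)} = 292$ ($t{\left(b,u \right)} = -2 - -294 = -2 + 294 = 292$)
$\frac{t{\left(T{\left(1 \right)},-409 \right)} - 445282}{g{\left(N \right)} + 212239} = \frac{292 - 445282}{\left(-3 + \sqrt{2} \sqrt{631}\right) + 212239} = - \frac{444990}{\left(-3 + \sqrt{1262}\right) + 212239} = - \frac{444990}{212236 + \sqrt{1262}}$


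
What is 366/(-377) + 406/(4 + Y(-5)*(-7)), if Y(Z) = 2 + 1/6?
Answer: -942894/25259 ≈ -37.329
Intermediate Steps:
Y(Z) = 13/6 (Y(Z) = 2 + ⅙ = 13/6)
366/(-377) + 406/(4 + Y(-5)*(-7)) = 366/(-377) + 406/(4 + (13/6)*(-7)) = 366*(-1/377) + 406/(4 - 91/6) = -366/377 + 406/(-67/6) = -366/377 + 406*(-6/67) = -366/377 - 2436/67 = -942894/25259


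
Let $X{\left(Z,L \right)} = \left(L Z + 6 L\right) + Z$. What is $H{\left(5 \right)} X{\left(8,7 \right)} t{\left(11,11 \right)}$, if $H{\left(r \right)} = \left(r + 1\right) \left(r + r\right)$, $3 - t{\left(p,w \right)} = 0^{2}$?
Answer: $19080$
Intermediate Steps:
$t{\left(p,w \right)} = 3$ ($t{\left(p,w \right)} = 3 - 0^{2} = 3 - 0 = 3 + 0 = 3$)
$H{\left(r \right)} = 2 r \left(1 + r\right)$ ($H{\left(r \right)} = \left(1 + r\right) 2 r = 2 r \left(1 + r\right)$)
$X{\left(Z,L \right)} = Z + 6 L + L Z$ ($X{\left(Z,L \right)} = \left(6 L + L Z\right) + Z = Z + 6 L + L Z$)
$H{\left(5 \right)} X{\left(8,7 \right)} t{\left(11,11 \right)} = 2 \cdot 5 \left(1 + 5\right) \left(8 + 6 \cdot 7 + 7 \cdot 8\right) 3 = 2 \cdot 5 \cdot 6 \left(8 + 42 + 56\right) 3 = 60 \cdot 106 \cdot 3 = 6360 \cdot 3 = 19080$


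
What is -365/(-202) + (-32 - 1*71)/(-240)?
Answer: 54203/24240 ≈ 2.2361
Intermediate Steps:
-365/(-202) + (-32 - 1*71)/(-240) = -365*(-1/202) + (-32 - 71)*(-1/240) = 365/202 - 103*(-1/240) = 365/202 + 103/240 = 54203/24240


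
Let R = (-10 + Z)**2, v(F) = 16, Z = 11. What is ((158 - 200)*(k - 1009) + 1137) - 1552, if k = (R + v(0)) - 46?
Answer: 43181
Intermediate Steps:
R = 1 (R = (-10 + 11)**2 = 1**2 = 1)
k = -29 (k = (1 + 16) - 46 = 17 - 46 = -29)
((158 - 200)*(k - 1009) + 1137) - 1552 = ((158 - 200)*(-29 - 1009) + 1137) - 1552 = (-42*(-1038) + 1137) - 1552 = (43596 + 1137) - 1552 = 44733 - 1552 = 43181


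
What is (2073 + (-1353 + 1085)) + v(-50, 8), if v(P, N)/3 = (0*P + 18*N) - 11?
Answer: 2204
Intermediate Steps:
v(P, N) = -33 + 54*N (v(P, N) = 3*((0*P + 18*N) - 11) = 3*((0 + 18*N) - 11) = 3*(18*N - 11) = 3*(-11 + 18*N) = -33 + 54*N)
(2073 + (-1353 + 1085)) + v(-50, 8) = (2073 + (-1353 + 1085)) + (-33 + 54*8) = (2073 - 268) + (-33 + 432) = 1805 + 399 = 2204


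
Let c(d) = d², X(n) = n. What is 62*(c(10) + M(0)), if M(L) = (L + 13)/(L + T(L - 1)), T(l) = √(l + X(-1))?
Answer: 6200 - 403*I*√2 ≈ 6200.0 - 569.93*I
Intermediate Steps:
T(l) = √(-1 + l) (T(l) = √(l - 1) = √(-1 + l))
M(L) = (13 + L)/(L + √(-2 + L)) (M(L) = (L + 13)/(L + √(-1 + (L - 1))) = (13 + L)/(L + √(-1 + (-1 + L))) = (13 + L)/(L + √(-2 + L)))
62*(c(10) + M(0)) = 62*(10² + (13 + 0)/(0 + √(-2 + 0))) = 62*(100 + 13/(0 + √(-2))) = 62*(100 + 13/(0 + I*√2)) = 62*(100 + 13/(I*√2)) = 62*(100 - I*√2/2*13) = 62*(100 - 13*I*√2/2) = 6200 - 403*I*√2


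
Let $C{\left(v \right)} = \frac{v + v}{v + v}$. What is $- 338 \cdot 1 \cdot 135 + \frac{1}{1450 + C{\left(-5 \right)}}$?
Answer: $- \frac{66209129}{1451} \approx -45630.0$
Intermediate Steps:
$C{\left(v \right)} = 1$ ($C{\left(v \right)} = \frac{2 v}{2 v} = 2 v \frac{1}{2 v} = 1$)
$- 338 \cdot 1 \cdot 135 + \frac{1}{1450 + C{\left(-5 \right)}} = - 338 \cdot 1 \cdot 135 + \frac{1}{1450 + 1} = \left(-338\right) 135 + \frac{1}{1451} = -45630 + \frac{1}{1451} = - \frac{66209129}{1451}$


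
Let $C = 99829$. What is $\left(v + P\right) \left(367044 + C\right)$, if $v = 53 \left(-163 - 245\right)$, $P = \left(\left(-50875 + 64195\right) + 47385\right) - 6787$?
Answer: $15077196662$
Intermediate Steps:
$P = 53918$ ($P = \left(13320 + 47385\right) - 6787 = 60705 - 6787 = 53918$)
$v = -21624$ ($v = 53 \left(-408\right) = -21624$)
$\left(v + P\right) \left(367044 + C\right) = \left(-21624 + 53918\right) \left(367044 + 99829\right) = 32294 \cdot 466873 = 15077196662$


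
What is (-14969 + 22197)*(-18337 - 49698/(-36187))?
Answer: -4795859828188/36187 ≈ -1.3253e+8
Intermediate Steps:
(-14969 + 22197)*(-18337 - 49698/(-36187)) = 7228*(-18337 - 49698*(-1/36187)) = 7228*(-18337 + 49698/36187) = 7228*(-663511321/36187) = -4795859828188/36187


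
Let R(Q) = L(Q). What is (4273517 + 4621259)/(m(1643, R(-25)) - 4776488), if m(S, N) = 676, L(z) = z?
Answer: -36454/19573 ≈ -1.8625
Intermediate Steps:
R(Q) = Q
(4273517 + 4621259)/(m(1643, R(-25)) - 4776488) = (4273517 + 4621259)/(676 - 4776488) = 8894776/(-4775812) = 8894776*(-1/4775812) = -36454/19573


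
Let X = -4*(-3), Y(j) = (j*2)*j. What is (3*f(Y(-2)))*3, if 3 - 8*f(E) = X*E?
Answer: -837/8 ≈ -104.63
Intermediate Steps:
Y(j) = 2*j**2 (Y(j) = (2*j)*j = 2*j**2)
X = 12
f(E) = 3/8 - 3*E/2
(3*f(Y(-2)))*3 = (3*(3/8 - 3*(-2)**2))*3 = (3*(3/8 - 3*4))*3 = (3*(3/8 - 3/2*8))*3 = (3*(3/8 - 12))*3 = (3*(-93/8))*3 = -279/8*3 = -837/8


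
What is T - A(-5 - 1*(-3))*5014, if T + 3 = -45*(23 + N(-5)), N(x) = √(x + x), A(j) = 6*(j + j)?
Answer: 119298 - 45*I*√10 ≈ 1.193e+5 - 142.3*I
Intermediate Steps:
A(j) = 12*j (A(j) = 6*(2*j) = 12*j)
N(x) = √2*√x (N(x) = √(2*x) = √2*√x)
T = -1038 - 45*I*√10 (T = -3 - 45*(23 + √2*√(-5)) = -3 - 45*(23 + √2*(I*√5)) = -3 - 45*(23 + I*√10) = -3 + (-1035 - 45*I*√10) = -1038 - 45*I*√10 ≈ -1038.0 - 142.3*I)
T - A(-5 - 1*(-3))*5014 = (-1038 - 45*I*√10) - 12*(-5 - 1*(-3))*5014 = (-1038 - 45*I*√10) - 12*(-5 + 3)*5014 = (-1038 - 45*I*√10) - 12*(-2)*5014 = (-1038 - 45*I*√10) - (-24)*5014 = (-1038 - 45*I*√10) - 1*(-120336) = (-1038 - 45*I*√10) + 120336 = 119298 - 45*I*√10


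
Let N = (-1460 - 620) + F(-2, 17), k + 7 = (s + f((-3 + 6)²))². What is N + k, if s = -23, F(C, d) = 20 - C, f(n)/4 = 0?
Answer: -1536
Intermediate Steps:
f(n) = 0 (f(n) = 4*0 = 0)
k = 522 (k = -7 + (-23 + 0)² = -7 + (-23)² = -7 + 529 = 522)
N = -2058 (N = (-1460 - 620) + (20 - 1*(-2)) = -2080 + (20 + 2) = -2080 + 22 = -2058)
N + k = -2058 + 522 = -1536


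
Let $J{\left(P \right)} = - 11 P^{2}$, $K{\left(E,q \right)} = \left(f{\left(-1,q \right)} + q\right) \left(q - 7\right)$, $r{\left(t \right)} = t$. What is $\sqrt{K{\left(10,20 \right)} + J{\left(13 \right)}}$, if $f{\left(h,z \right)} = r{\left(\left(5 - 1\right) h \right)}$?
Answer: $i \sqrt{1651} \approx 40.633 i$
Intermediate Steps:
$f{\left(h,z \right)} = 4 h$ ($f{\left(h,z \right)} = \left(5 - 1\right) h = 4 h$)
$K{\left(E,q \right)} = \left(-7 + q\right) \left(-4 + q\right)$ ($K{\left(E,q \right)} = \left(4 \left(-1\right) + q\right) \left(q - 7\right) = \left(-4 + q\right) \left(-7 + q\right) = \left(-7 + q\right) \left(-4 + q\right)$)
$\sqrt{K{\left(10,20 \right)} + J{\left(13 \right)}} = \sqrt{\left(28 + 20^{2} - 220\right) - 11 \cdot 13^{2}} = \sqrt{\left(28 + 400 - 220\right) - 1859} = \sqrt{208 - 1859} = \sqrt{-1651} = i \sqrt{1651}$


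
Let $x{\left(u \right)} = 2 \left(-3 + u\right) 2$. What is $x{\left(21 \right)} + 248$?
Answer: $320$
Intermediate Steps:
$x{\left(u \right)} = -12 + 4 u$ ($x{\left(u \right)} = \left(-6 + 2 u\right) 2 = -12 + 4 u$)
$x{\left(21 \right)} + 248 = \left(-12 + 4 \cdot 21\right) + 248 = \left(-12 + 84\right) + 248 = 72 + 248 = 320$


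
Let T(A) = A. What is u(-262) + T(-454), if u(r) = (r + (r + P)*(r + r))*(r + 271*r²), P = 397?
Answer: -1320797806978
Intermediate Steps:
u(r) = (r + 271*r²)*(r + 2*r*(397 + r)) (u(r) = (r + (r + 397)*(r + r))*(r + 271*r²) = (r + (397 + r)*(2*r))*(r + 271*r²) = (r + 2*r*(397 + r))*(r + 271*r²) = (r + 271*r²)*(r + 2*r*(397 + r)))
u(-262) + T(-454) = (-262)²*(795 + 542*(-262)² + 215447*(-262)) - 454 = 68644*(795 + 542*68644 - 56447114) - 454 = 68644*(795 + 37205048 - 56447114) - 454 = 68644*(-19241271) - 454 = -1320797806524 - 454 = -1320797806978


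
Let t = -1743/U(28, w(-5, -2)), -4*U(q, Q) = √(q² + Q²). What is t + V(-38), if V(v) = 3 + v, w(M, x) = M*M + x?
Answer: -35 + 6972*√1313/1313 ≈ 157.41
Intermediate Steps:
w(M, x) = x + M² (w(M, x) = M² + x = x + M²)
U(q, Q) = -√(Q² + q²)/4 (U(q, Q) = -√(q² + Q²)/4 = -√(Q² + q²)/4)
t = 6972*√1313/1313 (t = -1743*(-4/√((-2 + (-5)²)² + 28²)) = -1743*(-4/√((-2 + 25)² + 784)) = -1743*(-4/√(23² + 784)) = -1743*(-4/√(529 + 784)) = -1743*(-4*√1313/1313) = -(-6972)*√1313/1313 = 6972*√1313/1313 ≈ 192.41)
t + V(-38) = 6972*√1313/1313 + (3 - 38) = 6972*√1313/1313 - 35 = -35 + 6972*√1313/1313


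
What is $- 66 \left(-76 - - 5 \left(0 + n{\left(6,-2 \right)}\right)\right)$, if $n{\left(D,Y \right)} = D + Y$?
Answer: $3696$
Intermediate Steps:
$- 66 \left(-76 - - 5 \left(0 + n{\left(6,-2 \right)}\right)\right) = - 66 \left(-76 - - 5 \left(0 + \left(6 - 2\right)\right)\right) = - 66 \left(-76 - - 5 \left(0 + 4\right)\right) = - 66 \left(-76 - \left(-5\right) 4\right) = - 66 \left(-76 - -20\right) = - 66 \left(-76 + 20\right) = \left(-66\right) \left(-56\right) = 3696$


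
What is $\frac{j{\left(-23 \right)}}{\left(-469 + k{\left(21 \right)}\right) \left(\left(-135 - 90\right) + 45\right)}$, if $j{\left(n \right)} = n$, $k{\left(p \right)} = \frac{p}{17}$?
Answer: $- \frac{391}{1431360} \approx -0.00027317$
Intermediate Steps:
$k{\left(p \right)} = \frac{p}{17}$ ($k{\left(p \right)} = p \frac{1}{17} = \frac{p}{17}$)
$\frac{j{\left(-23 \right)}}{\left(-469 + k{\left(21 \right)}\right) \left(\left(-135 - 90\right) + 45\right)} = - \frac{23}{\left(-469 + \frac{1}{17} \cdot 21\right) \left(\left(-135 - 90\right) + 45\right)} = - \frac{23}{\left(-469 + \frac{21}{17}\right) \left(\left(-135 - 90\right) + 45\right)} = - \frac{23}{\left(- \frac{7952}{17}\right) \left(-225 + 45\right)} = - \frac{23}{\left(- \frac{7952}{17}\right) \left(-180\right)} = - \frac{23}{\frac{1431360}{17}} = \left(-23\right) \frac{17}{1431360} = - \frac{391}{1431360}$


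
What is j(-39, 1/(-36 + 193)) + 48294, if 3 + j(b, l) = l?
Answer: 7581688/157 ≈ 48291.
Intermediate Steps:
j(b, l) = -3 + l
j(-39, 1/(-36 + 193)) + 48294 = (-3 + 1/(-36 + 193)) + 48294 = (-3 + 1/157) + 48294 = -470/157 + 48294 = 7581688/157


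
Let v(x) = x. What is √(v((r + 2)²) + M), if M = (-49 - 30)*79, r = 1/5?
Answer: 16*I*√609/5 ≈ 78.969*I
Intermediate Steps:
r = ⅕ ≈ 0.20000
M = -6241 (M = -79*79 = -6241)
√(v((r + 2)²) + M) = √((⅕ + 2)² - 6241) = √((11/5)² - 6241) = √(121/25 - 6241) = √(-155904/25) = 16*I*√609/5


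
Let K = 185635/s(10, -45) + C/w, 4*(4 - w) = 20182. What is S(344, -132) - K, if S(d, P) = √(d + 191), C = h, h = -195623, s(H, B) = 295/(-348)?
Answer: 130251252754/594897 + √535 ≈ 2.1897e+5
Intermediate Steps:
s(H, B) = -295/348 (s(H, B) = 295*(-1/348) = -295/348)
w = -10083/2 (w = 4 - ¼*20182 = 4 - 10091/2 = -10083/2 ≈ -5041.5)
C = -195623
S(d, P) = √(191 + d)
K = -130251252754/594897 (K = 185635/(-295/348) - 195623/(-10083/2) = 185635*(-348/295) - 195623*(-2/10083) = -12920196/59 + 391246/10083 = -130251252754/594897 ≈ -2.1895e+5)
S(344, -132) - K = √(191 + 344) - 1*(-130251252754/594897) = √535 + 130251252754/594897 = 130251252754/594897 + √535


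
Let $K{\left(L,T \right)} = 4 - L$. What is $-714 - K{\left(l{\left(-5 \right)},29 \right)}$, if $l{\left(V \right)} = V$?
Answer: $-723$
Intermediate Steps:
$-714 - K{\left(l{\left(-5 \right)},29 \right)} = -714 - \left(4 - -5\right) = -714 - \left(4 + 5\right) = -714 - 9 = -723$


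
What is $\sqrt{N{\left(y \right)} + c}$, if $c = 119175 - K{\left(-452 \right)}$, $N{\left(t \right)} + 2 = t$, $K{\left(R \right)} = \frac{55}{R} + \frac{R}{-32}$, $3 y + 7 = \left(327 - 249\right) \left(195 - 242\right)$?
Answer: $\frac{\sqrt{216850711146}}{1356} \approx 343.42$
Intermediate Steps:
$y = - \frac{3673}{3}$ ($y = - \frac{7}{3} + \frac{\left(327 - 249\right) \left(195 - 242\right)}{3} = - \frac{7}{3} + \frac{78 \left(-47\right)}{3} = - \frac{7}{3} + \frac{1}{3} \left(-3666\right) = - \frac{7}{3} - 1222 = - \frac{3673}{3} \approx -1224.3$)
$K{\left(R \right)} = \frac{55}{R} - \frac{R}{32}$ ($K{\left(R \right)} = \frac{55}{R} + R \left(- \frac{1}{32}\right) = \frac{55}{R} - \frac{R}{32}$)
$N{\left(t \right)} = -2 + t$
$c = \frac{107721541}{904}$ ($c = 119175 - \left(\frac{55}{-452} - - \frac{113}{8}\right) = 119175 - \left(55 \left(- \frac{1}{452}\right) + \frac{113}{8}\right) = 119175 - \left(- \frac{55}{452} + \frac{113}{8}\right) = 119175 - \frac{12659}{904} = \frac{107721541}{904} \approx 1.1916 \cdot 10^{5}$)
$\sqrt{N{\left(y \right)} + c} = \sqrt{\left(-2 - \frac{3673}{3}\right) + \frac{107721541}{904}} = \sqrt{- \frac{3679}{3} + \frac{107721541}{904}} = \sqrt{\frac{319838807}{2712}} = \frac{\sqrt{216850711146}}{1356}$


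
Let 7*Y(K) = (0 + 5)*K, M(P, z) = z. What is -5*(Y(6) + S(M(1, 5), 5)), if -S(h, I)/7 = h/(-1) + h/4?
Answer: -4275/28 ≈ -152.68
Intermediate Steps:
S(h, I) = 21*h/4 (S(h, I) = -7*(h/(-1) + h/4) = -7*(h*(-1) + h*(¼)) = -7*(-h + h/4) = -(-21)*h/4 = 21*h/4)
Y(K) = 5*K/7 (Y(K) = ((0 + 5)*K)/7 = (5*K)/7 = 5*K/7)
-5*(Y(6) + S(M(1, 5), 5)) = -5*((5/7)*6 + (21/4)*5) = -5*(30/7 + 105/4) = -5*855/28 = -4275/28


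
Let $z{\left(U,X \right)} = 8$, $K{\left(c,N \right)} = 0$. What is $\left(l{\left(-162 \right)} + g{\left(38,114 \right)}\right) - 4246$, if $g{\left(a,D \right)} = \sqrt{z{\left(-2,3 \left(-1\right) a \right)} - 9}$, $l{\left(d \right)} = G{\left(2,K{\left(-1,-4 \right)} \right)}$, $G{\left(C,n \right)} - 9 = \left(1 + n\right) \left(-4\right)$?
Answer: $-4241 + i \approx -4241.0 + 1.0 i$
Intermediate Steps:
$G{\left(C,n \right)} = 5 - 4 n$ ($G{\left(C,n \right)} = 9 + \left(1 + n\right) \left(-4\right) = 9 - \left(4 + 4 n\right) = 5 - 4 n$)
$l{\left(d \right)} = 5$ ($l{\left(d \right)} = 5 - 0 = 5 + 0 = 5$)
$g{\left(a,D \right)} = i$ ($g{\left(a,D \right)} = \sqrt{8 - 9} = \sqrt{-1} = i$)
$\left(l{\left(-162 \right)} + g{\left(38,114 \right)}\right) - 4246 = \left(5 + i\right) - 4246 = -4241 + i$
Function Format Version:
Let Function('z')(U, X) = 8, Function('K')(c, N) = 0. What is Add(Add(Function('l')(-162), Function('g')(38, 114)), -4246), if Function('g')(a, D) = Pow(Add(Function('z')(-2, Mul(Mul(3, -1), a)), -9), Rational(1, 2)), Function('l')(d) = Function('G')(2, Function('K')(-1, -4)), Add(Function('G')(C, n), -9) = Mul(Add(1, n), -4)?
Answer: Add(-4241, I) ≈ Add(-4241.0, Mul(1.0000, I))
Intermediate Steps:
Function('G')(C, n) = Add(5, Mul(-4, n)) (Function('G')(C, n) = Add(9, Mul(Add(1, n), -4)) = Add(9, Add(-4, Mul(-4, n))) = Add(5, Mul(-4, n)))
Function('l')(d) = 5 (Function('l')(d) = Add(5, Mul(-4, 0)) = Add(5, 0) = 5)
Function('g')(a, D) = I (Function('g')(a, D) = Pow(Add(8, -9), Rational(1, 2)) = Pow(-1, Rational(1, 2)) = I)
Add(Add(Function('l')(-162), Function('g')(38, 114)), -4246) = Add(Add(5, I), -4246) = Add(-4241, I)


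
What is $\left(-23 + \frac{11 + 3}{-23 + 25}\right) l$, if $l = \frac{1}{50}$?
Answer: $- \frac{8}{25} \approx -0.32$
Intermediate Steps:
$l = \frac{1}{50} \approx 0.02$
$\left(-23 + \frac{11 + 3}{-23 + 25}\right) l = \left(-23 + \frac{11 + 3}{-23 + 25}\right) \frac{1}{50} = \left(-23 + \frac{14}{2}\right) \frac{1}{50} = \left(-23 + 14 \cdot \frac{1}{2}\right) \frac{1}{50} = \left(-23 + 7\right) \frac{1}{50} = \left(-16\right) \frac{1}{50} = - \frac{8}{25}$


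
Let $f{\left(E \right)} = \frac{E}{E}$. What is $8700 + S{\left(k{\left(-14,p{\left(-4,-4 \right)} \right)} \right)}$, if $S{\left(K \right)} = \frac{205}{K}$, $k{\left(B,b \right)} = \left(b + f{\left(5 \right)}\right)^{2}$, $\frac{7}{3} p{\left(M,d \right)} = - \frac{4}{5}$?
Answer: $\frac{4853425}{529} \approx 9174.7$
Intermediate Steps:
$f{\left(E \right)} = 1$
$p{\left(M,d \right)} = - \frac{12}{35}$ ($p{\left(M,d \right)} = \frac{3 \left(- \frac{4}{5}\right)}{7} = \frac{3 \left(\left(-4\right) \frac{1}{5}\right)}{7} = \frac{3}{7} \left(- \frac{4}{5}\right) = - \frac{12}{35}$)
$k{\left(B,b \right)} = \left(1 + b\right)^{2}$ ($k{\left(B,b \right)} = \left(b + 1\right)^{2} = \left(1 + b\right)^{2}$)
$8700 + S{\left(k{\left(-14,p{\left(-4,-4 \right)} \right)} \right)} = 8700 + \frac{205}{\left(1 - \frac{12}{35}\right)^{2}} = 8700 + \frac{205}{\left(\frac{23}{35}\right)^{2}} = 8700 + \frac{205}{\frac{529}{1225}} = 8700 + 205 \cdot \frac{1225}{529} = 8700 + \frac{251125}{529} = \frac{4853425}{529}$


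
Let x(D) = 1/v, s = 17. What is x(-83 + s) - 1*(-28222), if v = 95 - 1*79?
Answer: 451553/16 ≈ 28222.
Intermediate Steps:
v = 16 (v = 95 - 79 = 16)
x(D) = 1/16
x(-83 + s) - 1*(-28222) = 1/16 - 1*(-28222) = 1/16 + 28222 = 451553/16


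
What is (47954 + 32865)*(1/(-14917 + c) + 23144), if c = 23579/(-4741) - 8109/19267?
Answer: 2549614121190735045403/1363083824061 ≈ 1.8705e+9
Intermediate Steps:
c = -492741362/91344847 (c = 23579*(-1/4741) - 8109*1/19267 = -23579/4741 - 8109/19267 = -492741362/91344847 ≈ -5.3943)
(47954 + 32865)*(1/(-14917 + c) + 23144) = (47954 + 32865)*(1/(-14917 - 492741362/91344847) + 23144) = 80819*(1/(-1363083824061/91344847) + 23144) = 80819*(-91344847/1363083824061 + 23144) = 80819*(31547211932722937/1363083824061) = 2549614121190735045403/1363083824061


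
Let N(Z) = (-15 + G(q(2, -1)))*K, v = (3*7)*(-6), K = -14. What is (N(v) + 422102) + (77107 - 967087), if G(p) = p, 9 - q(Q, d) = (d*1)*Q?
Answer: -467822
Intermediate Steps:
q(Q, d) = 9 - Q*d (q(Q, d) = 9 - d*1*Q = 9 - d*Q = 9 - Q*d)
v = -126 (v = 21*(-6) = -126)
N(Z) = 56 (N(Z) = (-15 + (9 - 1*2*(-1)))*(-14) = (-15 + (9 + 2))*(-14) = (-15 + 11)*(-14) = -4*(-14) = 56)
(N(v) + 422102) + (77107 - 967087) = (56 + 422102) + (77107 - 967087) = 422158 - 889980 = -467822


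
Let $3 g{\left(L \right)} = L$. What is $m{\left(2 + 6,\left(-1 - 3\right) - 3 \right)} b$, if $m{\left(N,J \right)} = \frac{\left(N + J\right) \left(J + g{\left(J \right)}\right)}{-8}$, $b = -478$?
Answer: $- \frac{1673}{3} \approx -557.67$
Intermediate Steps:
$g{\left(L \right)} = \frac{L}{3}$
$m{\left(N,J \right)} = - \frac{J \left(J + N\right)}{6}$ ($m{\left(N,J \right)} = \frac{\left(N + J\right) \left(J + \frac{J}{3}\right)}{-8} = \left(J + N\right) \frac{4 J}{3} \left(- \frac{1}{8}\right) = \frac{4 J \left(J + N\right)}{3} \left(- \frac{1}{8}\right) = - \frac{J \left(J + N\right)}{6}$)
$m{\left(2 + 6,\left(-1 - 3\right) - 3 \right)} b = \frac{\left(\left(-1 - 3\right) - 3\right) \left(- (\left(-1 - 3\right) - 3) - \left(2 + 6\right)\right)}{6} \left(-478\right) = \frac{\left(-4 - 3\right) \left(- (-4 - 3) - 8\right)}{6} \left(-478\right) = \frac{1}{6} \left(-7\right) \left(\left(-1\right) \left(-7\right) - 8\right) \left(-478\right) = \frac{1}{6} \left(-7\right) \left(7 - 8\right) \left(-478\right) = \frac{1}{6} \left(-7\right) \left(-1\right) \left(-478\right) = \frac{7}{6} \left(-478\right) = - \frac{1673}{3}$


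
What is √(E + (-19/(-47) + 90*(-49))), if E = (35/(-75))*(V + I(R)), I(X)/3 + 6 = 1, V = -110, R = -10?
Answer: 2*I*√21626862/141 ≈ 65.964*I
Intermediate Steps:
I(X) = -15 (I(X) = -18 + 3*1 = -18 + 3 = -15)
E = 175/3 (E = (35/(-75))*(-110 - 15) = (35*(-1/75))*(-125) = -7/15*(-125) = 175/3 ≈ 58.333)
√(E + (-19/(-47) + 90*(-49))) = √(175/3 + (-19/(-47) + 90*(-49))) = √(175/3 + (-19*(-1/47) - 4410)) = √(175/3 + (19/47 - 4410)) = √(175/3 - 207251/47) = √(-613528/141) = 2*I*√21626862/141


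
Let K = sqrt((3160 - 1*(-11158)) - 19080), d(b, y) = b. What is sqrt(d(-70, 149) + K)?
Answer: sqrt(-70 + I*sqrt(4762)) ≈ 3.7613 + 9.1732*I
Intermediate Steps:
K = I*sqrt(4762) (K = sqrt((3160 + 11158) - 19080) = sqrt(14318 - 19080) = sqrt(-4762) = I*sqrt(4762) ≈ 69.007*I)
sqrt(d(-70, 149) + K) = sqrt(-70 + I*sqrt(4762))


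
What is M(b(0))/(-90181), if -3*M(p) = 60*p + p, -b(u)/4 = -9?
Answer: 732/90181 ≈ 0.0081170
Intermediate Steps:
b(u) = 36 (b(u) = -4*(-9) = 36)
M(p) = -61*p/3 (M(p) = -(60*p + p)/3 = -61*p/3)
M(b(0))/(-90181) = -61/3*36/(-90181) = -732*(-1/90181) = 732/90181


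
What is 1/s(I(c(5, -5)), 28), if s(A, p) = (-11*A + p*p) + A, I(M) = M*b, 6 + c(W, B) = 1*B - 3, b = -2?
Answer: 1/504 ≈ 0.0019841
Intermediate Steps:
c(W, B) = -9 + B (c(W, B) = -6 + (1*B - 3) = -6 + (B - 3) = -6 + (-3 + B) = -9 + B)
I(M) = -2*M (I(M) = M*(-2) = -2*M)
s(A, p) = p² - 10*A (s(A, p) = (-11*A + p²) + A = (p² - 11*A) + A = p² - 10*A)
1/s(I(c(5, -5)), 28) = 1/(28² - (-20)*(-9 - 5)) = 1/(784 - (-20)*(-14)) = 1/(784 - 10*28) = 1/(784 - 280) = 1/504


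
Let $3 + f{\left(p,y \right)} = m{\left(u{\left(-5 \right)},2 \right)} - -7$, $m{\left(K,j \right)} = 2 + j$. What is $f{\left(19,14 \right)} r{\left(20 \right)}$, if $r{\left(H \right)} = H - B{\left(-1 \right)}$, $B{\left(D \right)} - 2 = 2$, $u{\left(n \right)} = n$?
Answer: $128$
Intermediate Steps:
$B{\left(D \right)} = 4$ ($B{\left(D \right)} = 2 + 2 = 4$)
$r{\left(H \right)} = -4 + H$ ($r{\left(H \right)} = H - 4 = -4 + H$)
$f{\left(p,y \right)} = 8$ ($f{\left(p,y \right)} = -3 + \left(\left(2 + 2\right) - -7\right) = -3 + \left(4 + 7\right) = -3 + 11 = 8$)
$f{\left(19,14 \right)} r{\left(20 \right)} = 8 \left(-4 + 20\right) = 8 \cdot 16 = 128$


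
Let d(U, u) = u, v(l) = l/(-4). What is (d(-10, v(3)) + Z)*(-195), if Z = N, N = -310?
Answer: 242385/4 ≈ 60596.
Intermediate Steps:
v(l) = -l/4 (v(l) = l*(-1/4) = -l/4)
Z = -310
(d(-10, v(3)) + Z)*(-195) = (-1/4*3 - 310)*(-195) = (-3/4 - 310)*(-195) = -1243/4*(-195) = 242385/4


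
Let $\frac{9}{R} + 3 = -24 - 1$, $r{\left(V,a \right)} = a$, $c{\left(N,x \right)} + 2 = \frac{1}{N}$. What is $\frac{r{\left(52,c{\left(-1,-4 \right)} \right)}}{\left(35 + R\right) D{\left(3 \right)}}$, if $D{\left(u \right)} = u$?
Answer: $- \frac{28}{971} \approx -0.028836$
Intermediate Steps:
$c{\left(N,x \right)} = -2 + \frac{1}{N}$
$R = - \frac{9}{28}$ ($R = \frac{9}{-3 - 25} = \frac{9}{-28} = 9 \left(- \frac{1}{28}\right) = - \frac{9}{28} \approx -0.32143$)
$\frac{r{\left(52,c{\left(-1,-4 \right)} \right)}}{\left(35 + R\right) D{\left(3 \right)}} = \frac{-2 + \frac{1}{-1}}{\left(35 - \frac{9}{28}\right) 3} = \frac{-2 - 1}{\frac{971}{28} \cdot 3} = - \frac{3}{\frac{2913}{28}} = \left(-3\right) \frac{28}{2913} = - \frac{28}{971}$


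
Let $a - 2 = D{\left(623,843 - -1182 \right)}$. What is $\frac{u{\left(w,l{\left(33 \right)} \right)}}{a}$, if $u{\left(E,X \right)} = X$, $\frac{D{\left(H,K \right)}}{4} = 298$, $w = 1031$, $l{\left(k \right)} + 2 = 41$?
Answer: $\frac{13}{398} \approx 0.032663$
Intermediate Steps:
$l{\left(k \right)} = 39$ ($l{\left(k \right)} = -2 + 41 = 39$)
$D{\left(H,K \right)} = 1192$ ($D{\left(H,K \right)} = 4 \cdot 298 = 1192$)
$a = 1194$ ($a = 2 + 1192 = 1194$)
$\frac{u{\left(w,l{\left(33 \right)} \right)}}{a} = \frac{39}{1194} = 39 \cdot \frac{1}{1194} = \frac{13}{398}$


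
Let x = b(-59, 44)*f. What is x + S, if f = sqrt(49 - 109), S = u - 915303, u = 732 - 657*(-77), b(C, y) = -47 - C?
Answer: -863982 + 24*I*sqrt(15) ≈ -8.6398e+5 + 92.952*I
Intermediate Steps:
u = 51321 (u = 732 + 50589 = 51321)
S = -863982 (S = 51321 - 915303 = -863982)
f = 2*I*sqrt(15) (f = sqrt(-60) = 2*I*sqrt(15) ≈ 7.746*I)
x = 24*I*sqrt(15) (x = (-47 - 1*(-59))*(2*I*sqrt(15)) = (-47 + 59)*(2*I*sqrt(15)) = 12*(2*I*sqrt(15)) = 24*I*sqrt(15) ≈ 92.952*I)
x + S = 24*I*sqrt(15) - 863982 = -863982 + 24*I*sqrt(15)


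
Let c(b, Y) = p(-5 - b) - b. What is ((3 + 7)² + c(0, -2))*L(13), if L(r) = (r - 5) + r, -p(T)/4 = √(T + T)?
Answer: 2100 - 84*I*√10 ≈ 2100.0 - 265.63*I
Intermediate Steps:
p(T) = -4*√2*√T (p(T) = -4*√(T + T) = -4*√2*√T)
c(b, Y) = -b - 4*√2*√(-5 - b) (c(b, Y) = -4*√2*√(-5 - b) - b = -b - 4*√2*√(-5 - b))
L(r) = -5 + 2*r (L(r) = (-5 + r) + r = -5 + 2*r)
((3 + 7)² + c(0, -2))*L(13) = ((3 + 7)² + (-1*0 - 4*√(-10 - 2*0)))*(-5 + 2*13) = (10² + (0 - 4*√(-10 + 0)))*(-5 + 26) = (100 + (0 - 4*I*√10))*21 = (100 - 4*I*√10)*21 = 2100 - 84*I*√10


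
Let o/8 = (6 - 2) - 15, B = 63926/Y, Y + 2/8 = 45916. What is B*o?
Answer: -22501952/183663 ≈ -122.52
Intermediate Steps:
Y = 183663/4 (Y = -¼ + 45916 = 183663/4 ≈ 45916.)
B = 255704/183663 (B = 63926/(183663/4) = 63926*(4/183663) = 255704/183663 ≈ 1.3922)
o = -88 (o = 8*((6 - 2) - 15) = 8*(4 - 15) = 8*(-11) = -88)
B*o = (255704/183663)*(-88) = -22501952/183663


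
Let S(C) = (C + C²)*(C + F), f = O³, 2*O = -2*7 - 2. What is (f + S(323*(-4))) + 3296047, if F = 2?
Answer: -2148388345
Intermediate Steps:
O = -8 (O = (-2*7 - 2)/2 = (-14 - 2)/2 = (½)*(-16) = -8)
f = -512 (f = (-8)³ = -512)
S(C) = (2 + C)*(C + C²) (S(C) = (C + C²)*(C + 2) = (C + C²)*(2 + C) = (2 + C)*(C + C²))
(f + S(323*(-4))) + 3296047 = (-512 + (323*(-4))*(2 + (323*(-4))² + 3*(323*(-4)))) + 3296047 = (-512 - 1292*(2 + (-1292)² + 3*(-1292))) + 3296047 = (-512 - 1292*(2 + 1669264 - 3876)) + 3296047 = (-512 - 1292*1665390) + 3296047 = (-512 - 2151683880) + 3296047 = -2151684392 + 3296047 = -2148388345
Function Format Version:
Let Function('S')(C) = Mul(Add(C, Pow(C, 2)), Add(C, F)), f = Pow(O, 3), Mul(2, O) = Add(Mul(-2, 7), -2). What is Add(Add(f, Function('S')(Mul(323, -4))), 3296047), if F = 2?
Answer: -2148388345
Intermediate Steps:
O = -8 (O = Mul(Rational(1, 2), Add(Mul(-2, 7), -2)) = Mul(Rational(1, 2), Add(-14, -2)) = Mul(Rational(1, 2), -16) = -8)
f = -512 (f = Pow(-8, 3) = -512)
Function('S')(C) = Mul(Add(2, C), Add(C, Pow(C, 2))) (Function('S')(C) = Mul(Add(C, Pow(C, 2)), Add(C, 2)) = Mul(Add(C, Pow(C, 2)), Add(2, C)) = Mul(Add(2, C), Add(C, Pow(C, 2))))
Add(Add(f, Function('S')(Mul(323, -4))), 3296047) = Add(Add(-512, Mul(Mul(323, -4), Add(2, Pow(Mul(323, -4), 2), Mul(3, Mul(323, -4))))), 3296047) = Add(Add(-512, Mul(-1292, Add(2, Pow(-1292, 2), Mul(3, -1292)))), 3296047) = Add(Add(-512, Mul(-1292, Add(2, 1669264, -3876))), 3296047) = Add(Add(-512, Mul(-1292, 1665390)), 3296047) = Add(Add(-512, -2151683880), 3296047) = Add(-2151684392, 3296047) = -2148388345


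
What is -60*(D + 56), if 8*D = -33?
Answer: -6225/2 ≈ -3112.5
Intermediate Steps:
D = -33/8 (D = (1/8)*(-33) = -33/8 ≈ -4.1250)
-60*(D + 56) = -60*(-33/8 + 56) = -60*415/8 = -6225/2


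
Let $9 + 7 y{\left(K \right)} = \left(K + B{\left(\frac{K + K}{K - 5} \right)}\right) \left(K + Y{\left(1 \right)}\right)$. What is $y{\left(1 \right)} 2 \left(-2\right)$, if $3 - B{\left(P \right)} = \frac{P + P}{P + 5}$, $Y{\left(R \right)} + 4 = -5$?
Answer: $\frac{220}{9} \approx 24.444$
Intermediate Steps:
$Y{\left(R \right)} = -9$ ($Y{\left(R \right)} = -4 - 5 = -9$)
$B{\left(P \right)} = 3 - \frac{2 P}{5 + P}$ ($B{\left(P \right)} = 3 - \frac{P + P}{P + 5} = 3 - \frac{2 P}{5 + P}$)
$y{\left(K \right)} = - \frac{9}{7} + \frac{\left(-9 + K\right) \left(K + \frac{15 + \frac{2 K}{-5 + K}}{5 + \frac{2 K}{-5 + K}}\right)}{7}$ ($y{\left(K \right)} = - \frac{9}{7} + \frac{\left(K + \frac{15 + \frac{K + K}{K - 5}}{5 + \frac{K + K}{K - 5}}\right) \left(K - 9\right)}{7} = - \frac{9}{7} + \frac{\left(K + \frac{15 + \frac{2 K}{-5 + K}}{5 + \frac{2 K}{-5 + K}}\right) \left(-9 + K\right)}{7} = - \frac{9}{7} + \frac{\left(-9 + K\right) \left(K + \frac{15 + \frac{2 K}{-5 + K}}{5 + \frac{2 K}{-5 + K}}\right)}{7}$)
$y{\left(1 \right)} 2 \left(-2\right) = \frac{900 - 71 \cdot 1^{2} - 66 + 7 \cdot 1^{3}}{7 \left(-25 + 7 \cdot 1\right)} 2 \left(-2\right) = \frac{900 - 71 - 66 + 7 \cdot 1}{7 \left(-25 + 7\right)} \left(-4\right) = \frac{900 - 71 - 66 + 7}{7 \left(-18\right)} \left(-4\right) = \frac{1}{7} \left(- \frac{1}{18}\right) 770 \left(-4\right) = \left(- \frac{55}{9}\right) \left(-4\right) = \frac{220}{9}$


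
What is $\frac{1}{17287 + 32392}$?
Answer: $\frac{1}{49679} \approx 2.0129 \cdot 10^{-5}$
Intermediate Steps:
$\frac{1}{17287 + 32392} = \frac{1}{49679}$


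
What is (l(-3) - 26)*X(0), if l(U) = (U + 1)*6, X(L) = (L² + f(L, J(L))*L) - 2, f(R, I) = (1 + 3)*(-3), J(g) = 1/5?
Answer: 76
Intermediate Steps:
J(g) = ⅕ (J(g) = 1*(⅕) = ⅕)
f(R, I) = -12 (f(R, I) = 4*(-3) = -12)
X(L) = -2 + L² - 12*L (X(L) = (L² - 12*L) - 2 = -2 + L² - 12*L)
l(U) = 6 + 6*U (l(U) = (1 + U)*6 = 6 + 6*U)
(l(-3) - 26)*X(0) = ((6 + 6*(-3)) - 26)*(-2 + 0² - 12*0) = ((6 - 18) - 26)*(-2 + 0 + 0) = (-12 - 26)*(-2) = -38*(-2) = 76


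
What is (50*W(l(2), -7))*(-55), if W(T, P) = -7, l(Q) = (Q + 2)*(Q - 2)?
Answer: 19250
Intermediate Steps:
l(Q) = (-2 + Q)*(2 + Q) (l(Q) = (2 + Q)*(-2 + Q) = (-2 + Q)*(2 + Q))
(50*W(l(2), -7))*(-55) = (50*(-7))*(-55) = -350*(-55) = 19250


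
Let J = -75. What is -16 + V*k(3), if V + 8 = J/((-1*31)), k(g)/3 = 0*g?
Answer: -16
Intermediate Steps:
k(g) = 0 (k(g) = 3*(0*g) = 3*0 = 0)
V = -173/31 (V = -8 - 75/((-1*31)) = -8 - 75/(-31) = -8 - 75*(-1/31) = -8 + 75/31 = -173/31 ≈ -5.5806)
-16 + V*k(3) = -16 - 173/31*0 = -16 + 0 = -16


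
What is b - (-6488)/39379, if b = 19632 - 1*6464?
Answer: 518549160/39379 ≈ 13168.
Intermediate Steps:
b = 13168 (b = 19632 - 6464 = 13168)
b - (-6488)/39379 = 13168 - (-6488)/39379 = 13168 - 1*(-6488/39379) = 13168 + 6488/39379 = 518549160/39379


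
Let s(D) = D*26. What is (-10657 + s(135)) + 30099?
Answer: 22952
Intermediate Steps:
s(D) = 26*D
(-10657 + s(135)) + 30099 = (-10657 + 26*135) + 30099 = (-10657 + 3510) + 30099 = -7147 + 30099 = 22952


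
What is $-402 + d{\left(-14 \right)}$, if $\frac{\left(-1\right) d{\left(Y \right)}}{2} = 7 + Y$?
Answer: $-388$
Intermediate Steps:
$d{\left(Y \right)} = -14 - 2 Y$ ($d{\left(Y \right)} = - 2 \left(7 + Y\right) = -14 - 2 Y$)
$-402 + d{\left(-14 \right)} = -402 - -14 = -402 + \left(-14 + 28\right) = -402 + 14 = -388$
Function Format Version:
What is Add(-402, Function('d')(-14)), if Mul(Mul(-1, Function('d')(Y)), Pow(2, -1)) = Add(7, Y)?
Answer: -388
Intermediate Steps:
Function('d')(Y) = Add(-14, Mul(-2, Y)) (Function('d')(Y) = Mul(-2, Add(7, Y)) = Add(-14, Mul(-2, Y)))
Add(-402, Function('d')(-14)) = Add(-402, Add(-14, Mul(-2, -14))) = Add(-402, Add(-14, 28)) = Add(-402, 14) = -388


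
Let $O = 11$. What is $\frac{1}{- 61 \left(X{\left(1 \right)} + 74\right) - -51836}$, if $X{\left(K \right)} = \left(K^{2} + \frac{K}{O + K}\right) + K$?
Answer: $\frac{12}{566339} \approx 2.1189 \cdot 10^{-5}$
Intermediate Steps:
$X{\left(K \right)} = K + K^{2} + \frac{K}{11 + K}$ ($X{\left(K \right)} = \left(K^{2} + \frac{K}{11 + K}\right) + K = K + K^{2} + \frac{K}{11 + K}$)
$\frac{1}{- 61 \left(X{\left(1 \right)} + 74\right) - -51836} = \frac{1}{- 61 \left(1 \frac{1}{11 + 1} \left(12 + 1^{2} + 12 \cdot 1\right) + 74\right) - -51836} = \frac{1}{- 61 \left(1 \cdot \frac{1}{12} \left(12 + 1 + 12\right) + 74\right) + 51836} = \frac{1}{- 61 \left(1 \cdot \frac{1}{12} \cdot 25 + 74\right) + 51836} = \frac{1}{- 61 \left(\frac{25}{12} + 74\right) + 51836} = \frac{1}{\left(-61\right) \frac{913}{12} + 51836} = \frac{1}{- \frac{55693}{12} + 51836} = \frac{1}{\frac{566339}{12}} = \frac{12}{566339}$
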